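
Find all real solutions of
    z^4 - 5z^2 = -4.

z = -2 or z = -1 or z = 1 or z = 2

Let u = z^2. The equation becomes u^2 - 5u + 4 = 0.
Factor: (u - 4)(u - 1) = 0, so u = 4 or u = 1.
z^2 = 4 gives z = +/-2.
z^2 = 1 gives z = +/-1.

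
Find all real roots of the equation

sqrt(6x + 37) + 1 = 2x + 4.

x = 2

Isolate the radical: sqrt(6x + 37) = 2x + 3.
Square both sides: 6x + 37 = (2x + 3)^2.
Expand and rearrange: 4x^2 + 6x - 28 = 0.
Solving gives x = 2 or x = -3.5.
Check each candidate in the original equation:
  x = 2: sqrt(49) = 7, while 2x + 3 = 7 — valid.
  x = -3.5: sqrt(16) = 4, while 2x + 3 = -4 — extraneous.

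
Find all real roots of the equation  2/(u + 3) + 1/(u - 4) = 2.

u = -2.076 or u = 4.576

Multiply both sides by (u + 3)(u - 4):
2(u - 4) + (u + 3) = 2(u + 3)(u - 4).
Expand and collect terms: 2u^2 - 5u - 19 = 0.
By the quadratic formula, u = (5 +/- sqrt(177)) / 4, so u ~= 4.576 or u ~= -2.076.
Neither value makes a denominator zero (u != -3, u != 4), so both are valid.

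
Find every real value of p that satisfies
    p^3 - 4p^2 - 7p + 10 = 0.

Possible rational roots are divisors of 10. Testing p = -2 gives 0, so (p + 2) is a factor.
Divide: p^3 - 4p^2 - 7p + 10 = (p + 2)(p^2 - 6p + 5).
Factor the quadratic: p = 5 or p = 1.

p = -2 or p = 1 or p = 5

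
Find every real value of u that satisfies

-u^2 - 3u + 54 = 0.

u = -9 or u = 6

Factor: -1(u - 6)(u + 9) = 0.
So u = 6 or u = -9.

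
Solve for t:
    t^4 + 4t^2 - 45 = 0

Let u = t^2. The equation becomes u^2 + 4u - 45 = 0.
Factor: (u + 9)(u - 5) = 0, so u = -9 or u = 5.
t^2 = -9 < 0 has no real solution.
t^2 = 5 gives t = +/-sqrt(5) ~= +/-2.2361.

t = -2.2361 or t = 2.2361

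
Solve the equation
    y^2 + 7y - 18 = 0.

Factor: (y + 9)(y - 2) = 0.
So y = -9 or y = 2.

y = -9 or y = 2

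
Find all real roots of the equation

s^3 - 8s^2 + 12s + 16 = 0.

Possible rational roots are divisors of 16. Testing s = 4 gives 0, so (s - 4) is a factor.
Divide: s^3 - 8s^2 + 12s + 16 = (s - 4)(s^2 - 4s - 4).
Apply the quadratic formula to s^2 - 4s - 4 = 0: s = (4 +/- sqrt(32))/2, i.e. s ~= 4.8284 or s ~= -0.8284.

s = -0.8284 or s = 4 or s = 4.8284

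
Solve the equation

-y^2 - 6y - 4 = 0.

Discriminant: (-6)^2 - 4*(-1)*(-4) = 20.
Quadratic formula: y = (6 +/- sqrt(20)) / (-2).
So y = -3 - sqrt(5) ~= -5.2361 or y = -3 + sqrt(5) ~= -0.7639.

y = -5.2361 or y = -0.7639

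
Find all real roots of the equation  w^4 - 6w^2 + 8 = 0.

w = -2 or w = -1.4142 or w = 1.4142 or w = 2

Let u = w^2. The equation becomes u^2 - 6u + 8 = 0.
Factor: (u - 2)(u - 4) = 0, so u = 2 or u = 4.
w^2 = 2 gives w = +/-sqrt(2) ~= +/-1.4142.
w^2 = 4 gives w = +/-2.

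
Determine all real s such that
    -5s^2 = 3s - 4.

Rearrange to standard form: -5s^2 - 3s + 4 = 0.
Discriminant: (-3)^2 - 4*(-5)*4 = 89.
Quadratic formula: s = (3 +/- sqrt(89)) / (-10).
So s = -sqrt(89)/10 - 3/10 ~= -1.2434 or s = -3/10 + sqrt(89)/10 ~= 0.6434.

s = -1.2434 or s = 0.6434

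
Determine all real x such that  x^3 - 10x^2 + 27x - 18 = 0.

x = 1 or x = 3 or x = 6

Possible rational roots are divisors of -18. Testing x = 3 gives 0, so (x - 3) is a factor.
Divide: x^3 - 10x^2 + 27x - 18 = (x - 3)(x^2 - 7x + 6).
Factor the quadratic: x = 6 or x = 1.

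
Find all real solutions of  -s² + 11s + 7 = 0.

Discriminant: (11)² − 4·(-1)·7 = 149.
Quadratic formula: s = (-11 ± √149) / (-2).
So s = 11/2 - √(149)/2 ≈ -0.6033 or s = 11/2 + √(149)/2 ≈ 11.6033.

s = -0.6033 or s = 11.6033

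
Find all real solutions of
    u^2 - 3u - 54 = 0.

u = -6 or u = 9

Factor: (u - 9)(u + 6) = 0.
So u = 9 or u = -6.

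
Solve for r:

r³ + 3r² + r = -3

r = -3

Rearrange: r³ + 3r² + r + 3 = 0.
Possible rational roots are divisors of 3. Testing r = -3 gives 0, so (r + 3) is a factor.
Divide: r³ + 3r² + r + 3 = (r + 3)(r² + 1).
The quadratic r² + 1 has discriminant -4 < 0, so no further real roots.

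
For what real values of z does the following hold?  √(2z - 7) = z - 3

z = 4

Square both sides: 2z - 7 = (z - 3)².
Expand and rearrange: z² - 8z + 16 = 0.
This gives the repeated root z = 4.
Check in the original equation:
  z = 4: √(1) = 1, while z - 3 = 1 — valid.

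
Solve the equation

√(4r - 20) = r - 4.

Square both sides: 4r - 20 = (r - 4)².
Expand and rearrange: r² - 12r + 36 = 0.
This gives the repeated root r = 6.
Check in the original equation:
  r = 6: √(4) = 2, while r - 4 = 2 — valid.

r = 6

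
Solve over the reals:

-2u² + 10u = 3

u = 0.3206 or u = 4.6794

Rearrange to standard form: -2u² + 10u - 3 = 0.
Discriminant: (10)² − 4·(-2)·(-3) = 76.
Quadratic formula: u = (-10 ± √76) / (-4).
So u = 5/2 - √(19)/2 ≈ 0.3206 or u = √(19)/2 + 5/2 ≈ 4.6794.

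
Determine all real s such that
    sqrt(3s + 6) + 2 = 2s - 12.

s = 10

Isolate the radical: sqrt(3s + 6) = 2s - 14.
Square both sides: 3s + 6 = (2s - 14)^2.
Expand and rearrange: 4s^2 - 59s + 190 = 0.
Solving gives s = 10 or s = 4.75.
Check each candidate in the original equation:
  s = 10: sqrt(36) = 6, while 2s - 14 = 6 — valid.
  s = 4.75: sqrt(20.25) = 4.5, while 2s - 14 = -4.5 — extraneous.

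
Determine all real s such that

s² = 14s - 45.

s = 5 or s = 9

Bring every term to one side: s² - 14s + 45 = 0.
Factor: (s - 5)(s - 9) = 0.
So s = 5 or s = 9.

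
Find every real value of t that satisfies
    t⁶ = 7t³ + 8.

t = -1 or t = 2

Let u = t³. The equation becomes u² - 7u - 8 = 0.
Factor: (u + 1)(u - 8) = 0, so u = -1 or u = 8.
t³ = -1 gives t = -1.
t³ = 8 gives t = 2.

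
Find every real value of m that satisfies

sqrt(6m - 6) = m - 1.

Square both sides: 6m - 6 = (m - 1)^2.
Expand and rearrange: m^2 - 8m + 7 = 0.
Solving gives m = 7 or m = 1.
Check each candidate in the original equation:
  m = 7: sqrt(36) = 6, while m - 1 = 6 — valid.
  m = 1: sqrt(0) = 0, while m - 1 = 0 — valid.

m = 1 or m = 7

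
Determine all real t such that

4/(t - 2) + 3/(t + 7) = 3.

Multiply both sides by (t - 2)(t + 7):
4(t + 7) + 3(t - 2) = 3(t - 2)(t + 7).
Expand and collect terms: 3t^2 + 8t - 64 = 0.
By the quadratic formula, t = (-8 +/- sqrt(832)) / 6, so t ~= 3.4741 or t ~= -6.1407.
Neither value makes a denominator zero (t != 2, t != -7), so both are valid.

t = -6.1407 or t = 3.4741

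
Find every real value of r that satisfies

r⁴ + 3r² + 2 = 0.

Let u = r². The equation becomes u² + 3u + 2 = 0.
Factor: (u + 2)(u + 1) = 0, so u = -2 or u = -1.
r² = -2 < 0 has no real solution.
r² = -1 < 0 has no real solution.

No real solutions.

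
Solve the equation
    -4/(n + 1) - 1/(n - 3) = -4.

Multiply both sides by (n + 1)(n - 3):
-4(n - 3) - (n + 1) = -4(n + 1)(n - 3).
Expand and collect terms: -4n² + 13n + 1 = 0.
By the quadratic formula, n = (-13 ± √185) / -8, so n ≈ -0.0752 or n ≈ 3.3252.
Neither value makes a denominator zero (n ≠ -1, n ≠ 3), so both are valid.

n = -0.0752 or n = 3.3252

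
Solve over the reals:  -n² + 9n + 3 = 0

Discriminant: (9)² − 4·(-1)·3 = 93.
Quadratic formula: n = (-9 ± √93) / (-2).
So n = 9/2 - √(93)/2 ≈ -0.3218 or n = 9/2 + √(93)/2 ≈ 9.3218.

n = -0.3218 or n = 9.3218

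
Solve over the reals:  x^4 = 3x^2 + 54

Let u = x^2. The equation becomes u^2 - 3u - 54 = 0.
Factor: (u + 6)(u - 9) = 0, so u = -6 or u = 9.
x^2 = -6 < 0 has no real solution.
x^2 = 9 gives x = +/-3.

x = -3 or x = 3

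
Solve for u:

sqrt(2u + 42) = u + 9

u = -3

Square both sides: 2u + 42 = (u + 9)^2.
Expand and rearrange: u^2 + 16u + 39 = 0.
Solving gives u = -3 or u = -13.
Check each candidate in the original equation:
  u = -3: sqrt(36) = 6, while u + 9 = 6 — valid.
  u = -13: sqrt(16) = 4, while u + 9 = -4 — extraneous.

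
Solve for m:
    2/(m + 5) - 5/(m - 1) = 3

m = -4 or m = -1

Multiply both sides by (m + 5)(m - 1):
2(m - 1) - 5(m + 5) = 3(m + 5)(m - 1).
Expand and collect terms: 3m² + 15m + 12 = 0.
Factor or apply the quadratic formula: m = -1 or m = -4.
Neither value makes a denominator zero (m ≠ -5, m ≠ 1), so both are valid.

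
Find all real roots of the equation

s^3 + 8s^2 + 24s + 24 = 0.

Possible rational roots are divisors of 24. Testing s = -2 gives 0, so (s + 2) is a factor.
Divide: s^3 + 8s^2 + 24s + 24 = (s + 2)(s^2 + 6s + 12).
The quadratic s^2 + 6s + 12 has discriminant -12 < 0, so no further real roots.

s = -2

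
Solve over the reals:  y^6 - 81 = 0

Let u = y^3. The equation becomes u^2 - 81 = 0.
Factor: (u + 9)(u - 9) = 0, so u = -9 or u = 9.
y^3 = -9 gives y = -(9)^(1/3) ~= -2.0801.
y^3 = 9 gives y = (9)^(1/3) ~= 2.0801.

y = -2.0801 or y = 2.0801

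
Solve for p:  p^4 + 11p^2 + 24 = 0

Let u = p^2. The equation becomes u^2 + 11u + 24 = 0.
Factor: (u + 3)(u + 8) = 0, so u = -3 or u = -8.
p^2 = -3 < 0 has no real solution.
p^2 = -8 < 0 has no real solution.

No real solutions.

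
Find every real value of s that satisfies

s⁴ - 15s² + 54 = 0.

s = -3 or s = -2.4495 or s = 2.4495 or s = 3

Let u = s². The equation becomes u² - 15u + 54 = 0.
Factor: (u - 6)(u - 9) = 0, so u = 6 or u = 9.
s² = 6 gives s = ±√(6) ≈ ±2.4495.
s² = 9 gives s = ±3.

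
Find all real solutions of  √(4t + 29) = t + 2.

t = 5

Square both sides: 4t + 29 = (t + 2)².
Expand and rearrange: t² - 25 = 0.
Solving gives t = 5 or t = -5.
Check each candidate in the original equation:
  t = 5: √(49) = 7, while t + 2 = 7 — valid.
  t = -5: √(9) = 3, while t + 2 = -3 — extraneous.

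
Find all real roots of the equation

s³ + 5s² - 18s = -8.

Rearrange: s³ + 5s² - 18s + 8 = 0.
Possible rational roots are divisors of 8. Testing s = 2 gives 0, so (s - 2) is a factor.
Divide: s³ + 5s² - 18s + 8 = (s - 2)(s² + 7s - 4).
Apply the quadratic formula to s² + 7s - 4 = 0: s = (-7 ± √65)/2, i.e. s ≈ 0.5311 or s ≈ -7.5311.

s = -7.5311 or s = 0.5311 or s = 2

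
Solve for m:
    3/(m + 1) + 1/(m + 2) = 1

Multiply both sides by (m + 1)(m + 2):
3(m + 2) + (m + 1) = (m + 1)(m + 2).
Expand and collect terms: m^2 - m - 5 = 0.
By the quadratic formula, m = (1 +/- sqrt(21)) / 2, so m ~= 2.7913 or m ~= -1.7913.
Neither value makes a denominator zero (m != -1, m != -2), so both are valid.

m = -1.7913 or m = 2.7913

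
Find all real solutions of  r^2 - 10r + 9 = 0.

r = 1 or r = 9

Factor: (r - 9)(r - 1) = 0.
So r = 9 or r = 1.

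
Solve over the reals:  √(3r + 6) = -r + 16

Square both sides: 3r + 6 = (-r + 16)².
Expand and rearrange: r² - 35r + 250 = 0.
Solving gives r = 25 or r = 10.
Check each candidate in the original equation:
  r = 25: √(81) = 9, while -r + 16 = -9 — extraneous.
  r = 10: √(36) = 6, while -r + 16 = 6 — valid.

r = 10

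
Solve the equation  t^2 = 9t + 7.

t = -0.7202 or t = 9.7202

Rearrange to standard form: t^2 - 9t - 7 = 0.
Discriminant: (-9)^2 - 4*1*(-7) = 109.
Quadratic formula: t = (9 +/- sqrt(109)) / 2.
So t = 9/2 + sqrt(109)/2 ~= 9.7202 or t = 9/2 - sqrt(109)/2 ~= -0.7202.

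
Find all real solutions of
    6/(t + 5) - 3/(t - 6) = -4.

t = -6.4145 or t = 6.6645

Multiply both sides by (t + 5)(t - 6):
6(t - 6) - 3(t + 5) = -4(t + 5)(t - 6).
Expand and collect terms: -4t² + t + 171 = 0.
By the quadratic formula, t = (-1 ± √2737) / -8, so t ≈ -6.4145 or t ≈ 6.6645.
Neither value makes a denominator zero (t ≠ -5, t ≠ 6), so both are valid.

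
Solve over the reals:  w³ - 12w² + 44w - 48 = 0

Possible rational roots are divisors of -48. Testing w = 4 gives 0, so (w - 4) is a factor.
Divide: w³ - 12w² + 44w - 48 = (w - 4)(w² - 8w + 12).
Factor the quadratic: w = 6 or w = 2.

w = 2 or w = 4 or w = 6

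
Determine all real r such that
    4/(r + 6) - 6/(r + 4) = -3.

r = -6.7749 or r = -2.5585

Multiply both sides by (r + 6)(r + 4):
4(r + 4) - 6(r + 6) = -3(r + 6)(r + 4).
Expand and collect terms: -3r^2 - 28r - 52 = 0.
By the quadratic formula, r = (28 +/- sqrt(160)) / -6, so r ~= -6.7749 or r ~= -2.5585.
Neither value makes a denominator zero (r != -6, r != -4), so both are valid.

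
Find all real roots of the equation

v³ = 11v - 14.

v = -3.8284 or v = 1.8284 or v = 2

Rearrange: v³ - 11v + 14 = 0.
Possible rational roots are divisors of 14. Testing v = 2 gives 0, so (v - 2) is a factor.
Divide: v³ - 11v + 14 = (v - 2)(v² + 2v - 7).
Apply the quadratic formula to v² + 2v - 7 = 0: v = (-2 ± √32)/2, i.e. v ≈ 1.8284 or v ≈ -3.8284.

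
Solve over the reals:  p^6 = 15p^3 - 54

Let u = p^3. The equation becomes u^2 - 15u + 54 = 0.
Factor: (u - 9)(u - 6) = 0, so u = 9 or u = 6.
p^3 = 9 gives p = (9)^(1/3) ~= 2.0801.
p^3 = 6 gives p = (6)^(1/3) ~= 1.8171.

p = 1.8171 or p = 2.0801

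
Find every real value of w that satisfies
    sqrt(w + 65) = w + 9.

w = -1

Square both sides: w + 65 = (w + 9)^2.
Expand and rearrange: w^2 + 17w + 16 = 0.
Solving gives w = -1 or w = -16.
Check each candidate in the original equation:
  w = -1: sqrt(64) = 8, while w + 9 = 8 — valid.
  w = -16: sqrt(49) = 7, while w + 9 = -7 — extraneous.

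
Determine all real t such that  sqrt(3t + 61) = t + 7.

Square both sides: 3t + 61 = (t + 7)^2.
Expand and rearrange: t^2 + 11t - 12 = 0.
Solving gives t = 1 or t = -12.
Check each candidate in the original equation:
  t = 1: sqrt(64) = 8, while t + 7 = 8 — valid.
  t = -12: sqrt(25) = 5, while t + 7 = -5 — extraneous.

t = 1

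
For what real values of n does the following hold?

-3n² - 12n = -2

Rearrange to standard form: -3n² - 12n + 2 = 0.
Discriminant: (-12)² − 4·(-3)·2 = 168.
Quadratic formula: n = (12 ± √168) / (-6).
So n = -√(42)/3 - 2 ≈ -4.1602 or n = -2 + √(42)/3 ≈ 0.1602.

n = -4.1602 or n = 0.1602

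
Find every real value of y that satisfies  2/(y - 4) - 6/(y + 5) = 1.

Multiply both sides by (y - 4)(y + 5):
2(y + 5) - 6(y - 4) = (y - 4)(y + 5).
Expand and collect terms: y^2 + 5y - 54 = 0.
By the quadratic formula, y = (-5 +/- sqrt(241)) / 2, so y ~= 5.2621 or y ~= -10.2621.
Neither value makes a denominator zero (y != 4, y != -5), so both are valid.

y = -10.2621 or y = 5.2621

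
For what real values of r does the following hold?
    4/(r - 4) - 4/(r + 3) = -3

r = -1.2078 or r = 2.2078

Multiply both sides by (r - 4)(r + 3):
4(r + 3) - 4(r - 4) = -3(r - 4)(r + 3).
Expand and collect terms: -3r^2 + 3r + 8 = 0.
By the quadratic formula, r = (-3 +/- sqrt(105)) / -6, so r ~= -1.2078 or r ~= 2.2078.
Neither value makes a denominator zero (r != 4, r != -3), so both are valid.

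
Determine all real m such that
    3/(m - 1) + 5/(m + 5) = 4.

Multiply both sides by (m - 1)(m + 5):
3(m + 5) + 5(m - 1) = 4(m - 1)(m + 5).
Expand and collect terms: 4m^2 + 8m - 30 = 0.
By the quadratic formula, m = (-8 +/- sqrt(544)) / 8, so m ~= 1.9155 or m ~= -3.9155.
Neither value makes a denominator zero (m != 1, m != -5), so both are valid.

m = -3.9155 or m = 1.9155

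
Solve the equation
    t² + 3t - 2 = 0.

Discriminant: (3)² − 4·1·(-2) = 17.
Quadratic formula: t = (-3 ± √17) / 2.
So t = -3/2 + √(17)/2 ≈ 0.5616 or t = -√(17)/2 - 3/2 ≈ -3.5616.

t = -3.5616 or t = 0.5616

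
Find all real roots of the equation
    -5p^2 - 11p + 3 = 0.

Discriminant: (-11)^2 - 4*(-5)*3 = 181.
Quadratic formula: p = (11 +/- sqrt(181)) / (-10).
So p = -sqrt(181)/10 - 11/10 ~= -2.4454 or p = -11/10 + sqrt(181)/10 ~= 0.2454.

p = -2.4454 or p = 0.2454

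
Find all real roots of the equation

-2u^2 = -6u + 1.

Rearrange to standard form: -2u^2 + 6u - 1 = 0.
Discriminant: (6)^2 - 4*(-2)*(-1) = 28.
Quadratic formula: u = (-6 +/- sqrt(28)) / (-4).
So u = 3/2 - sqrt(7)/2 ~= 0.1771 or u = sqrt(7)/2 + 3/2 ~= 2.8229.

u = 0.1771 or u = 2.8229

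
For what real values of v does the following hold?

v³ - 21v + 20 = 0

Possible rational roots are divisors of 20. Testing v = 4 gives 0, so (v - 4) is a factor.
Divide: v³ - 21v + 20 = (v - 4)(v² + 4v - 5).
Factor the quadratic: v = 1 or v = -5.

v = -5 or v = 1 or v = 4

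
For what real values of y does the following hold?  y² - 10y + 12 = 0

y = 1.3944 or y = 8.6056

Discriminant: (-10)² − 4·1·12 = 52.
Quadratic formula: y = (10 ± √52) / 2.
So y = √(13) + 5 ≈ 8.6056 or y = 5 - √(13) ≈ 1.3944.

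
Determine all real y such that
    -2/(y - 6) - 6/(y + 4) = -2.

y = -1.3589 or y = 7.3589

Multiply both sides by (y - 6)(y + 4):
-2(y + 4) - 6(y - 6) = -2(y - 6)(y + 4).
Expand and collect terms: -2y^2 + 12y + 20 = 0.
By the quadratic formula, y = (-12 +/- sqrt(304)) / -4, so y ~= -1.3589 or y ~= 7.3589.
Neither value makes a denominator zero (y != 6, y != -4), so both are valid.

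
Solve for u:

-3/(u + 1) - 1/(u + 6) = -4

Multiply both sides by (u + 1)(u + 6):
-3(u + 6) - (u + 1) = -4(u + 1)(u + 6).
Expand and collect terms: -4u² - 24u - 5 = 0.
By the quadratic formula, u = (24 ± √496) / -8, so u ≈ -5.7839 or u ≈ -0.2161.
Neither value makes a denominator zero (u ≠ -1, u ≠ -6), so both are valid.

u = -5.7839 or u = -0.2161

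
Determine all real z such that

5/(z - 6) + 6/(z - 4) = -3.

Multiply both sides by (z - 6)(z - 4):
5(z - 4) + 6(z - 6) = -3(z - 6)(z - 4).
Expand and collect terms: -3z^2 + 19z - 16 = 0.
Factor or apply the quadratic formula: z = 1 or z = 5.3333.
Neither value makes a denominator zero (z != 6, z != 4), so both are valid.

z = 1 or z = 5.3333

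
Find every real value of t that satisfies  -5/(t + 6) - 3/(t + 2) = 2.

t = -9.1623 or t = -2.8377

Multiply both sides by (t + 6)(t + 2):
-5(t + 2) - 3(t + 6) = 2(t + 6)(t + 2).
Expand and collect terms: 2t² + 24t + 52 = 0.
By the quadratic formula, t = (-24 ± √160) / 4, so t ≈ -2.8377 or t ≈ -9.1623.
Neither value makes a denominator zero (t ≠ -6, t ≠ -2), so both are valid.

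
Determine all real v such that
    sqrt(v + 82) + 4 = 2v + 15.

v = -1

Isolate the radical: sqrt(v + 82) = 2v + 11.
Square both sides: v + 82 = (2v + 11)^2.
Expand and rearrange: 4v^2 + 43v + 39 = 0.
Solving gives v = -1 or v = -9.75.
Check each candidate in the original equation:
  v = -1: sqrt(81) = 9, while 2v + 11 = 9 — valid.
  v = -9.75: sqrt(72.25) = 8.5, while 2v + 11 = -8.5 — extraneous.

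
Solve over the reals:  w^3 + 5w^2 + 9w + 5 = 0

Possible rational roots are divisors of 5. Testing w = -1 gives 0, so (w + 1) is a factor.
Divide: w^3 + 5w^2 + 9w + 5 = (w + 1)(w^2 + 4w + 5).
The quadratic w^2 + 4w + 5 has discriminant -4 < 0, so no further real roots.

w = -1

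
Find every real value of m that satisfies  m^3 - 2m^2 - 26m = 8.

m = -4 or m = -0.3166 or m = 6.3166

Rearrange: m^3 - 2m^2 - 26m - 8 = 0.
Possible rational roots are divisors of -8. Testing m = -4 gives 0, so (m + 4) is a factor.
Divide: m^3 - 2m^2 - 26m - 8 = (m + 4)(m^2 - 6m - 2).
Apply the quadratic formula to m^2 - 6m - 2 = 0: m = (6 +/- sqrt(44))/2, i.e. m ~= 6.3166 or m ~= -0.3166.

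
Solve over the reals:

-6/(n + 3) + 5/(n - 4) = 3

n = -4.6778 or n = 5.3444

Multiply both sides by (n + 3)(n - 4):
-6(n - 4) + 5(n + 3) = 3(n + 3)(n - 4).
Expand and collect terms: 3n² - 2n - 75 = 0.
By the quadratic formula, n = (2 ± √904) / 6, so n ≈ 5.3444 or n ≈ -4.6778.
Neither value makes a denominator zero (n ≠ -3, n ≠ 4), so both are valid.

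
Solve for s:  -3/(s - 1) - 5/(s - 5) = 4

Multiply both sides by (s - 1)(s - 5):
-3(s - 5) - 5(s - 1) = 4(s - 1)(s - 5).
Expand and collect terms: 4s^2 - 16s = 0.
Factor or apply the quadratic formula: s = 4 or s = 0.
Neither value makes a denominator zero (s != 1, s != 5), so both are valid.

s = 0 or s = 4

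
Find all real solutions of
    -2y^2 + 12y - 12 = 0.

Discriminant: (12)^2 - 4*(-2)*(-12) = 48.
Quadratic formula: y = (-12 +/- sqrt(48)) / (-4).
So y = 3 - sqrt(3) ~= 1.2679 or y = sqrt(3) + 3 ~= 4.7321.

y = 1.2679 or y = 4.7321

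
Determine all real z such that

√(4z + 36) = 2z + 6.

Square both sides: 4z + 36 = (2z + 6)².
Expand and rearrange: 4z² + 20z = 0.
Solving gives z = 0 or z = -5.
Check each candidate in the original equation:
  z = 0: √(36) = 6, while 2z + 6 = 6 — valid.
  z = -5: √(16) = 4, while 2z + 6 = -4 — extraneous.

z = 0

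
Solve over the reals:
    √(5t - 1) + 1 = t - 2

t = 10

Isolate the radical: √(5t - 1) = t - 3.
Square both sides: 5t - 1 = (t - 3)².
Expand and rearrange: t² - 11t + 10 = 0.
Solving gives t = 10 or t = 1.
Check each candidate in the original equation:
  t = 10: √(49) = 7, while t - 3 = 7 — valid.
  t = 1: √(4) = 2, while t - 3 = -2 — extraneous.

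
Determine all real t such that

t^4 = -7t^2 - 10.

Let u = t^2. The equation becomes u^2 + 7u + 10 = 0.
Factor: (u + 2)(u + 5) = 0, so u = -2 or u = -5.
t^2 = -2 < 0 has no real solution.
t^2 = -5 < 0 has no real solution.

No real solutions.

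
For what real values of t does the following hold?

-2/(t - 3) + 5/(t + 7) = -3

t = -8.5759 or t = 3.5759

Multiply both sides by (t - 3)(t + 7):
-2(t + 7) + 5(t - 3) = -3(t - 3)(t + 7).
Expand and collect terms: -3t² - 15t + 92 = 0.
By the quadratic formula, t = (15 ± √1329) / -6, so t ≈ -8.5759 or t ≈ 3.5759.
Neither value makes a denominator zero (t ≠ 3, t ≠ -7), so both are valid.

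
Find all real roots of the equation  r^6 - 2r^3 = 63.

Let u = r^3. The equation becomes u^2 - 2u - 63 = 0.
Factor: (u + 7)(u - 9) = 0, so u = -7 or u = 9.
r^3 = -7 gives r = -(7)^(1/3) ~= -1.9129.
r^3 = 9 gives r = (9)^(1/3) ~= 2.0801.

r = -1.9129 or r = 2.0801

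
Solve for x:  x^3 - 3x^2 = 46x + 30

Rearrange: x^3 - 3x^2 - 46x - 30 = 0.
Possible rational roots are divisors of -30. Testing x = -5 gives 0, so (x + 5) is a factor.
Divide: x^3 - 3x^2 - 46x - 30 = (x + 5)(x^2 - 8x - 6).
Apply the quadratic formula to x^2 - 8x - 6 = 0: x = (8 +/- sqrt(88))/2, i.e. x ~= 8.6904 or x ~= -0.6904.

x = -5 or x = -0.6904 or x = 8.6904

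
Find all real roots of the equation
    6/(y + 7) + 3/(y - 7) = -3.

y = -9.1322 or y = 6.1322

Multiply both sides by (y + 7)(y - 7):
6(y - 7) + 3(y + 7) = -3(y + 7)(y - 7).
Expand and collect terms: -3y² - 9y + 168 = 0.
By the quadratic formula, y = (9 ± √2097) / -6, so y ≈ -9.1322 or y ≈ 6.1322.
Neither value makes a denominator zero (y ≠ -7, y ≠ 7), so both are valid.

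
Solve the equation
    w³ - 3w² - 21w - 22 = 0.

Possible rational roots are divisors of -22. Testing w = -2 gives 0, so (w + 2) is a factor.
Divide: w³ - 3w² - 21w - 22 = (w + 2)(w² - 5w - 11).
Apply the quadratic formula to w² - 5w - 11 = 0: w = (5 ± √69)/2, i.e. w ≈ 6.6533 or w ≈ -1.6533.

w = -2 or w = -1.6533 or w = 6.6533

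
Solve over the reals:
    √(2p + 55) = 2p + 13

Square both sides: 2p + 55 = (2p + 13)².
Expand and rearrange: 4p² + 50p + 114 = 0.
Solving gives p = -3 or p = -9.5.
Check each candidate in the original equation:
  p = -3: √(49) = 7, while 2p + 13 = 7 — valid.
  p = -9.5: √(36) = 6, while 2p + 13 = -6 — extraneous.

p = -3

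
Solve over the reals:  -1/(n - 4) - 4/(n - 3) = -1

n = 3.7639 or n = 8.2361

Multiply both sides by (n - 4)(n - 3):
-(n - 3) - 4(n - 4) = -(n - 4)(n - 3).
Expand and collect terms: -n² + 12n - 31 = 0.
By the quadratic formula, n = (-12 ± √20) / -2, so n ≈ 3.7639 or n ≈ 8.2361.
Neither value makes a denominator zero (n ≠ 4, n ≠ 3), so both are valid.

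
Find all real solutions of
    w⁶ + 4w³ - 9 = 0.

Let u = w³. The equation becomes u² + 4u - 9 = 0.
By the quadratic formula, u = -2 + √(13) or u = -√(13) - 2.
w³ = -2 + √(13) gives w = ∛(-2 + √(13)) ≈ 1.171.
w³ = -√(13) - 2 gives w = -∛(2 + √(13)) ≈ -1.7764.

w = -1.7764 or w = 1.171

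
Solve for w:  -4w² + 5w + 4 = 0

Discriminant: (5)² − 4·(-4)·4 = 89.
Quadratic formula: w = (-5 ± √89) / (-8).
So w = 5/8 - √(89)/8 ≈ -0.5542 or w = 5/8 + √(89)/8 ≈ 1.8042.

w = -0.5542 or w = 1.8042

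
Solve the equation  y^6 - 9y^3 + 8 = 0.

y = 1 or y = 2

Let u = y^3. The equation becomes u^2 - 9u + 8 = 0.
Factor: (u - 8)(u - 1) = 0, so u = 8 or u = 1.
y^3 = 8 gives y = 2.
y^3 = 1 gives y = 1.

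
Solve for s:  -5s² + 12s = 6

Rearrange to standard form: -5s² + 12s - 6 = 0.
Discriminant: (12)² − 4·(-5)·(-6) = 24.
Quadratic formula: s = (-12 ± √24) / (-10).
So s = 6/5 - √(6)/5 ≈ 0.7101 or s = √(6)/5 + 6/5 ≈ 1.6899.

s = 0.7101 or s = 1.6899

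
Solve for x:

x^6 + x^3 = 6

Let u = x^3. The equation becomes u^2 + u - 6 = 0.
Factor: (u - 2)(u + 3) = 0, so u = 2 or u = -3.
x^3 = 2 gives x = (2)^(1/3) ~= 1.2599.
x^3 = -3 gives x = -(3)^(1/3) ~= -1.4422.

x = -1.4422 or x = 1.2599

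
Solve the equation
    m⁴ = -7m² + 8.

Let u = m². The equation becomes u² + 7u - 8 = 0.
Factor: (u + 8)(u - 1) = 0, so u = -8 or u = 1.
m² = -8 < 0 has no real solution.
m² = 1 gives m = ±1.

m = -1 or m = 1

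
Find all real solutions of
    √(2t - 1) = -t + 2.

t = 1

Square both sides: 2t - 1 = (-t + 2)².
Expand and rearrange: t² - 6t + 5 = 0.
Solving gives t = 5 or t = 1.
Check each candidate in the original equation:
  t = 5: √(9) = 3, while -t + 2 = -3 — extraneous.
  t = 1: √(1) = 1, while -t + 2 = 1 — valid.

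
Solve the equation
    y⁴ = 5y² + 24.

Let u = y². The equation becomes u² - 5u - 24 = 0.
Factor: (u + 3)(u - 8) = 0, so u = -3 or u = 8.
y² = -3 < 0 has no real solution.
y² = 8 gives y = ±2·√(2) ≈ ±2.8284.

y = -2.8284 or y = 2.8284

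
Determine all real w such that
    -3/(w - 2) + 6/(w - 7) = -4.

Multiply both sides by (w - 2)(w - 7):
-3(w - 7) + 6(w - 2) = -4(w - 2)(w - 7).
Expand and collect terms: -4w² + 33w - 65 = 0.
Factor or apply the quadratic formula: w = 3.25 or w = 5.
Neither value makes a denominator zero (w ≠ 2, w ≠ 7), so both are valid.

w = 3.25 or w = 5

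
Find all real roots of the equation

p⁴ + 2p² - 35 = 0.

Let u = p². The equation becomes u² + 2u - 35 = 0.
Factor: (u - 5)(u + 7) = 0, so u = 5 or u = -7.
p² = 5 gives p = ±√(5) ≈ ±2.2361.
p² = -7 < 0 has no real solution.

p = -2.2361 or p = 2.2361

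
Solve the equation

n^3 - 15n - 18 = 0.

Possible rational roots are divisors of -18. Testing n = -3 gives 0, so (n + 3) is a factor.
Divide: n^3 - 15n - 18 = (n + 3)(n^2 - 3n - 6).
Apply the quadratic formula to n^2 - 3n - 6 = 0: n = (3 +/- sqrt(33))/2, i.e. n ~= 4.3723 or n ~= -1.3723.

n = -3 or n = -1.3723 or n = 4.3723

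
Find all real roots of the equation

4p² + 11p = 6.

Rearrange to standard form: 4p² + 11p - 6 = 0.
Discriminant: (11)² − 4·4·(-6) = 217.
Quadratic formula: p = (-11 ± √217) / 8.
So p = -11/8 + √(217)/8 ≈ 0.4664 or p = -√(217)/8 - 11/8 ≈ -3.2164.

p = -3.2164 or p = 0.4664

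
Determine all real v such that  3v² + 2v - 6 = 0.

v = -1.7863 or v = 1.1196

Discriminant: (2)² − 4·3·(-6) = 76.
Quadratic formula: v = (-2 ± √76) / 6.
So v = -1/3 + √(19)/3 ≈ 1.1196 or v = -√(19)/3 - 1/3 ≈ -1.7863.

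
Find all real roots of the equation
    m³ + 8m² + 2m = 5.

Rearrange: m³ + 8m² + 2m - 5 = 0.
Possible rational roots are divisors of -5. Testing m = -1 gives 0, so (m + 1) is a factor.
Divide: m³ + 8m² + 2m - 5 = (m + 1)(m² + 7m - 5).
Apply the quadratic formula to m² + 7m - 5 = 0: m = (-7 ± √69)/2, i.e. m ≈ 0.6533 or m ≈ -7.6533.

m = -7.6533 or m = -1 or m = 0.6533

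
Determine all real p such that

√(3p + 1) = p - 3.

Square both sides: 3p + 1 = (p - 3)².
Expand and rearrange: p² - 9p + 8 = 0.
Solving gives p = 8 or p = 1.
Check each candidate in the original equation:
  p = 8: √(25) = 5, while p - 3 = 5 — valid.
  p = 1: √(4) = 2, while p - 3 = -2 — extraneous.

p = 8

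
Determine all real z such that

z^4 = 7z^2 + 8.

z = -2.8284 or z = 2.8284

Let u = z^2. The equation becomes u^2 - 7u - 8 = 0.
Factor: (u - 8)(u + 1) = 0, so u = 8 or u = -1.
z^2 = 8 gives z = +/-2*sqrt(2) ~= +/-2.8284.
z^2 = -1 < 0 has no real solution.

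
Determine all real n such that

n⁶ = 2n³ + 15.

n = -1.4422 or n = 1.71

Let u = n³. The equation becomes u² - 2u - 15 = 0.
Factor: (u - 5)(u + 3) = 0, so u = 5 or u = -3.
n³ = 5 gives n = ∛(5) ≈ 1.71.
n³ = -3 gives n = -∛(3) ≈ -1.4422.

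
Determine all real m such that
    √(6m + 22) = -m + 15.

Square both sides: 6m + 22 = (-m + 15)².
Expand and rearrange: m² - 36m + 203 = 0.
Solving gives m = 29 or m = 7.
Check each candidate in the original equation:
  m = 29: √(196) = 14, while -m + 15 = -14 — extraneous.
  m = 7: √(64) = 8, while -m + 15 = 8 — valid.

m = 7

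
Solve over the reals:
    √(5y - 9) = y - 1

y = 2 or y = 5

Square both sides: 5y - 9 = (y - 1)².
Expand and rearrange: y² - 7y + 10 = 0.
Solving gives y = 5 or y = 2.
Check each candidate in the original equation:
  y = 5: √(16) = 4, while y - 1 = 4 — valid.
  y = 2: √(1) = 1, while y - 1 = 1 — valid.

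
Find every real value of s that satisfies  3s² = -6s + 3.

s = -2.4142 or s = 0.4142

Rearrange to standard form: 3s² + 6s - 3 = 0.
Discriminant: (6)² − 4·3·(-3) = 72.
Quadratic formula: s = (-6 ± √72) / 6.
So s = -1 + √(2) ≈ 0.4142 or s = -√(2) - 1 ≈ -2.4142.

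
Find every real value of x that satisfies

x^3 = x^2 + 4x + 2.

Rearrange: x^3 - x^2 - 4x - 2 = 0.
Possible rational roots are divisors of -2. Testing x = -1 gives 0, so (x + 1) is a factor.
Divide: x^3 - x^2 - 4x - 2 = (x + 1)(x^2 - 2x - 2).
Apply the quadratic formula to x^2 - 2x - 2 = 0: x = (2 +/- sqrt(12))/2, i.e. x ~= 2.7321 or x ~= -0.7321.

x = -1 or x = -0.7321 or x = 2.7321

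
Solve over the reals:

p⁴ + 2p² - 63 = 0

Let u = p². The equation becomes u² + 2u - 63 = 0.
Factor: (u - 7)(u + 9) = 0, so u = 7 or u = -9.
p² = 7 gives p = ±√(7) ≈ ±2.6458.
p² = -9 < 0 has no real solution.

p = -2.6458 or p = 2.6458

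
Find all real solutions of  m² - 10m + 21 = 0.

m = 3 or m = 7

Factor: (m - 3)(m - 7) = 0.
So m = 3 or m = 7.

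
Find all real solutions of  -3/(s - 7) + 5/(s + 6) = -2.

s = -8.2765 or s = 8.2765

Multiply both sides by (s - 7)(s + 6):
-3(s + 6) + 5(s - 7) = -2(s - 7)(s + 6).
Expand and collect terms: -2s² + 137 = 0.
By the quadratic formula, s = (0 ± √1096) / -4, so s ≈ -8.2765 or s ≈ 8.2765.
Neither value makes a denominator zero (s ≠ 7, s ≠ -6), so both are valid.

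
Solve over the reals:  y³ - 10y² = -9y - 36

y = -1.4244 or y = 3 or y = 8.4244

Rearrange: y³ - 10y² + 9y + 36 = 0.
Possible rational roots are divisors of 36. Testing y = 3 gives 0, so (y - 3) is a factor.
Divide: y³ - 10y² + 9y + 36 = (y - 3)(y² - 7y - 12).
Apply the quadratic formula to y² - 7y - 12 = 0: y = (7 ± √97)/2, i.e. y ≈ 8.4244 or y ≈ -1.4244.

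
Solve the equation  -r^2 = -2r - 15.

Bring every term to one side: -r^2 + 2r + 15 = 0.
Factor: -1(r + 3)(r - 5) = 0.
So r = -3 or r = 5.

r = -3 or r = 5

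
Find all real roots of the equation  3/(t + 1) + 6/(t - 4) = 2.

Multiply both sides by (t + 1)(t - 4):
3(t - 4) + 6(t + 1) = 2(t + 1)(t - 4).
Expand and collect terms: 2t² - 15t - 2 = 0.
By the quadratic formula, t = (15 ± √241) / 4, so t ≈ 7.631 or t ≈ -0.131.
Neither value makes a denominator zero (t ≠ -1, t ≠ 4), so both are valid.

t = -0.131 or t = 7.631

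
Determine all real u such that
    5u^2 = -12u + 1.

u = -2.4806 or u = 0.0806

Rearrange to standard form: 5u^2 + 12u - 1 = 0.
Discriminant: (12)^2 - 4*5*(-1) = 164.
Quadratic formula: u = (-12 +/- sqrt(164)) / 10.
So u = -6/5 + sqrt(41)/5 ~= 0.0806 or u = -sqrt(41)/5 - 6/5 ~= -2.4806.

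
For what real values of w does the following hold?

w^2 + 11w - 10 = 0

Discriminant: (11)^2 - 4*1*(-10) = 161.
Quadratic formula: w = (-11 +/- sqrt(161)) / 2.
So w = -11/2 + sqrt(161)/2 ~= 0.8443 or w = -sqrt(161)/2 - 11/2 ~= -11.8443.

w = -11.8443 or w = 0.8443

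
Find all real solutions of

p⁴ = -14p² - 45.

Let u = p². The equation becomes u² + 14u + 45 = 0.
Factor: (u + 5)(u + 9) = 0, so u = -5 or u = -9.
p² = -5 < 0 has no real solution.
p² = -9 < 0 has no real solution.

No real solutions.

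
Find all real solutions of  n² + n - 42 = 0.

Factor: (n - 6)(n + 7) = 0.
So n = 6 or n = -7.

n = -7 or n = 6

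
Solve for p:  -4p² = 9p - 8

p = -2.9321 or p = 0.6821

Rearrange to standard form: -4p² - 9p + 8 = 0.
Discriminant: (-9)² − 4·(-4)·8 = 209.
Quadratic formula: p = (9 ± √209) / (-8).
So p = -√(209)/8 - 9/8 ≈ -2.9321 or p = -9/8 + √(209)/8 ≈ 0.6821.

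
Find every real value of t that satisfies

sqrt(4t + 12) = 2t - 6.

Square both sides: 4t + 12 = (2t - 6)^2.
Expand and rearrange: 4t^2 - 28t + 24 = 0.
Solving gives t = 6 or t = 1.
Check each candidate in the original equation:
  t = 6: sqrt(36) = 6, while 2t - 6 = 6 — valid.
  t = 1: sqrt(16) = 4, while 2t - 6 = -4 — extraneous.

t = 6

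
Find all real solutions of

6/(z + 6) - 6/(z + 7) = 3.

Multiply both sides by (z + 6)(z + 7):
6(z + 7) - 6(z + 6) = 3(z + 6)(z + 7).
Expand and collect terms: 3z² + 39z + 120 = 0.
Factor or apply the quadratic formula: z = -5 or z = -8.
Neither value makes a denominator zero (z ≠ -6, z ≠ -7), so both are valid.

z = -8 or z = -5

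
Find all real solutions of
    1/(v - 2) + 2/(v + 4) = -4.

Multiply both sides by (v - 2)(v + 4):
(v + 4) + 2(v - 2) = -4(v - 2)(v + 4).
Expand and collect terms: -4v^2 - 11v + 32 = 0.
By the quadratic formula, v = (11 +/- sqrt(633)) / -8, so v ~= -4.5199 or v ~= 1.7699.
Neither value makes a denominator zero (v != 2, v != -4), so both are valid.

v = -4.5199 or v = 1.7699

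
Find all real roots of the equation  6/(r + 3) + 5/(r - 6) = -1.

r = -11.4162 or r = 3.4162

Multiply both sides by (r + 3)(r - 6):
6(r - 6) + 5(r + 3) = -(r + 3)(r - 6).
Expand and collect terms: -r² - 8r + 39 = 0.
By the quadratic formula, r = (8 ± √220) / -2, so r ≈ -11.4162 or r ≈ 3.4162.
Neither value makes a denominator zero (r ≠ -3, r ≠ 6), so both are valid.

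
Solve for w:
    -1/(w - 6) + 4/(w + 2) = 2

Multiply both sides by (w - 6)(w + 2):
-(w + 2) + 4(w - 6) = 2(w - 6)(w + 2).
Expand and collect terms: 2w² - 11w + 2 = 0.
By the quadratic formula, w = (11 ± √105) / 4, so w ≈ 5.3117 or w ≈ 0.1883.
Neither value makes a denominator zero (w ≠ 6, w ≠ -2), so both are valid.

w = 0.1883 or w = 5.3117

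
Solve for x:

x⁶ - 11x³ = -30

Let u = x³. The equation becomes u² - 11u + 30 = 0.
Factor: (u - 5)(u - 6) = 0, so u = 5 or u = 6.
x³ = 5 gives x = ∛(5) ≈ 1.71.
x³ = 6 gives x = ∛(6) ≈ 1.8171.

x = 1.71 or x = 1.8171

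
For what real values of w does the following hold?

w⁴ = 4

w = -1.4142 or w = 1.4142

Let u = w². The equation becomes u² - 4 = 0.
Factor: (u + 2)(u - 2) = 0, so u = -2 or u = 2.
w² = -2 < 0 has no real solution.
w² = 2 gives w = ±√(2) ≈ ±1.4142.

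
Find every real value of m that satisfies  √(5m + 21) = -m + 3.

Square both sides: 5m + 21 = (-m + 3)².
Expand and rearrange: m² - 11m - 12 = 0.
Solving gives m = 12 or m = -1.
Check each candidate in the original equation:
  m = 12: √(81) = 9, while -m + 3 = -9 — extraneous.
  m = -1: √(16) = 4, while -m + 3 = 4 — valid.

m = -1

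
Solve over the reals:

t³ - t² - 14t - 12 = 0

Possible rational roots are divisors of -12. Testing t = -1 gives 0, so (t + 1) is a factor.
Divide: t³ - t² - 14t - 12 = (t + 1)(t² - 2t - 12).
Apply the quadratic formula to t² - 2t - 12 = 0: t = (2 ± √52)/2, i.e. t ≈ 4.6056 or t ≈ -2.6056.

t = -2.6056 or t = -1 or t = 4.6056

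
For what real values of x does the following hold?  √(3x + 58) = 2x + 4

Square both sides: 3x + 58 = (2x + 4)².
Expand and rearrange: 4x² + 13x - 42 = 0.
Solving gives x = 2 or x = -5.25.
Check each candidate in the original equation:
  x = 2: √(64) = 8, while 2x + 4 = 8 — valid.
  x = -5.25: √(42.25) = 6.5, while 2x + 4 = -6.5 — extraneous.

x = 2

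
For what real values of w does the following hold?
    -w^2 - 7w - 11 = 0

w = -4.618 or w = -2.382

Discriminant: (-7)^2 - 4*(-1)*(-11) = 5.
Quadratic formula: w = (7 +/- sqrt(5)) / (-2).
So w = -7/2 - sqrt(5)/2 ~= -4.618 or w = -7/2 + sqrt(5)/2 ~= -2.382.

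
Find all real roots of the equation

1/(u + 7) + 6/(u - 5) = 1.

Multiply both sides by (u + 7)(u - 5):
(u - 5) + 6(u + 7) = (u + 7)(u - 5).
Expand and collect terms: u^2 - 5u - 72 = 0.
By the quadratic formula, u = (5 +/- sqrt(313)) / 2, so u ~= 11.3459 or u ~= -6.3459.
Neither value makes a denominator zero (u != -7, u != 5), so both are valid.

u = -6.3459 or u = 11.3459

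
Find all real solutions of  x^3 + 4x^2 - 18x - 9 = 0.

Possible rational roots are divisors of -9. Testing x = 3 gives 0, so (x - 3) is a factor.
Divide: x^3 + 4x^2 - 18x - 9 = (x - 3)(x^2 + 7x + 3).
Apply the quadratic formula to x^2 + 7x + 3 = 0: x = (-7 +/- sqrt(37))/2, i.e. x ~= -0.4586 or x ~= -6.5414.

x = -6.5414 or x = -0.4586 or x = 3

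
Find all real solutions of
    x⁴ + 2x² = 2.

Let u = x². The equation becomes u² + 2u - 2 = 0.
By the quadratic formula, u = -1 + √(3) or u = -√(3) - 1.
x² = -1 + √(3) gives x = ±√(-1 + √(3)) ≈ ±0.8556.
x² = -√(3) - 1 < 0 has no real solution.

x = -0.8556 or x = 0.8556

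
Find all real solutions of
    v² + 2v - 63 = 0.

v = -9 or v = 7

Factor: (v + 9)(v - 7) = 0.
So v = -9 or v = 7.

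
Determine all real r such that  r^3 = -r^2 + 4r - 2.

Rearrange: r^3 + r^2 - 4r + 2 = 0.
Possible rational roots are divisors of 2. Testing r = 1 gives 0, so (r - 1) is a factor.
Divide: r^3 + r^2 - 4r + 2 = (r - 1)(r^2 + 2r - 2).
Apply the quadratic formula to r^2 + 2r - 2 = 0: r = (-2 +/- sqrt(12))/2, i.e. r ~= 0.7321 or r ~= -2.7321.

r = -2.7321 or r = 0.7321 or r = 1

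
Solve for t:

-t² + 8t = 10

Rearrange to standard form: -t² + 8t - 10 = 0.
Discriminant: (8)² − 4·(-1)·(-10) = 24.
Quadratic formula: t = (-8 ± √24) / (-2).
So t = 4 - √(6) ≈ 1.5505 or t = √(6) + 4 ≈ 6.4495.

t = 1.5505 or t = 6.4495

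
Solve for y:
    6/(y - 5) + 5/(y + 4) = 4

y = -2.9484 or y = 6.6984

Multiply both sides by (y - 5)(y + 4):
6(y + 4) + 5(y - 5) = 4(y - 5)(y + 4).
Expand and collect terms: 4y² - 15y - 79 = 0.
By the quadratic formula, y = (15 ± √1489) / 8, so y ≈ 6.6984 or y ≈ -2.9484.
Neither value makes a denominator zero (y ≠ 5, y ≠ -4), so both are valid.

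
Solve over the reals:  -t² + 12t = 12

Rearrange to standard form: -t² + 12t - 12 = 0.
Discriminant: (12)² − 4·(-1)·(-12) = 96.
Quadratic formula: t = (-12 ± √96) / (-2).
So t = 6 - 2·√(6) ≈ 1.101 or t = 2·√(6) + 6 ≈ 10.899.

t = 1.101 or t = 10.899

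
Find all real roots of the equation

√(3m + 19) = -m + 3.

m = -1

Square both sides: 3m + 19 = (-m + 3)².
Expand and rearrange: m² - 9m - 10 = 0.
Solving gives m = 10 or m = -1.
Check each candidate in the original equation:
  m = 10: √(49) = 7, while -m + 3 = -7 — extraneous.
  m = -1: √(16) = 4, while -m + 3 = 4 — valid.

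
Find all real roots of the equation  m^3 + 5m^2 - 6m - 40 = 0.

Possible rational roots are divisors of -40. Testing m = -4 gives 0, so (m + 4) is a factor.
Divide: m^3 + 5m^2 - 6m - 40 = (m + 4)(m^2 + m - 10).
Apply the quadratic formula to m^2 + m - 10 = 0: m = (-1 +/- sqrt(41))/2, i.e. m ~= 2.7016 or m ~= -3.7016.

m = -4 or m = -3.7016 or m = 2.7016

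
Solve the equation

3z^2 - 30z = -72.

Bring every term to one side: 3z^2 - 30z + 72 = 0.
Factor: 3(z - 6)(z - 4) = 0.
So z = 6 or z = 4.

z = 4 or z = 6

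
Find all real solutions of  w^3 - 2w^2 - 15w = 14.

Rearrange: w^3 - 2w^2 - 15w - 14 = 0.
Possible rational roots are divisors of -14. Testing w = -2 gives 0, so (w + 2) is a factor.
Divide: w^3 - 2w^2 - 15w - 14 = (w + 2)(w^2 - 4w - 7).
Apply the quadratic formula to w^2 - 4w - 7 = 0: w = (4 +/- sqrt(44))/2, i.e. w ~= 5.3166 or w ~= -1.3166.

w = -2 or w = -1.3166 or w = 5.3166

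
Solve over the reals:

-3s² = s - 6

Rearrange to standard form: -3s² - s + 6 = 0.
Discriminant: (-1)² − 4·(-3)·6 = 73.
Quadratic formula: s = (1 ± √73) / (-6).
So s = -√(73)/6 - 1/6 ≈ -1.5907 or s = -1/6 + √(73)/6 ≈ 1.2573.

s = -1.5907 or s = 1.2573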